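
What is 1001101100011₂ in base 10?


Positional values:
Bit 0: 1 × 2^0 = 1
Bit 1: 1 × 2^1 = 2
Bit 5: 1 × 2^5 = 32
Bit 6: 1 × 2^6 = 64
Bit 8: 1 × 2^8 = 256
Bit 9: 1 × 2^9 = 512
Bit 12: 1 × 2^12 = 4096
Sum = 1 + 2 + 32 + 64 + 256 + 512 + 4096
= 4963


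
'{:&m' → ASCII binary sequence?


String: '{:&m'  (4 characters)
Per-character ASCII lookup:
  '{': special character: '{' = 123 → 1111011
  ':': special character: ':' = 58 → 111010
  '&': special character: '&' = 38 → 100110
  'm': lowercase starts at 97: 'm' = 97 + 12 = 109 → 1101101
= 1111011 111010 100110 1101101


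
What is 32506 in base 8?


Divide by 8 repeatedly:
32506 ÷ 8 = 4063 remainder 2
4063 ÷ 8 = 507 remainder 7
507 ÷ 8 = 63 remainder 3
63 ÷ 8 = 7 remainder 7
7 ÷ 8 = 0 remainder 7
Reading remainders bottom-up:
= 0o77372


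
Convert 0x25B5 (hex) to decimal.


Positional values:
Position 0: 5 × 16^0 = 5 × 1 = 5
Position 1: B × 16^1 = 11 × 16 = 176
Position 2: 5 × 16^2 = 5 × 256 = 1280
Position 3: 2 × 16^3 = 2 × 4096 = 8192
Sum = 5 + 176 + 1280 + 8192
= 9653


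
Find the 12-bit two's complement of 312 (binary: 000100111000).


Original: 000100111000
Step 1 - Invert all bits: 111011000111
Step 2 - Add 1: 111011000111 + 1
= 111011001000 (represents -312)


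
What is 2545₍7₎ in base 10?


Positional values (base 7):
  5 × 7^0 = 5 × 1 = 5
  4 × 7^1 = 4 × 7 = 28
  5 × 7^2 = 5 × 49 = 245
  2 × 7^3 = 2 × 343 = 686
Sum = 5 + 28 + 245 + 686
= 964


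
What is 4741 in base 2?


Divide by 2 repeatedly:
4741 ÷ 2 = 2370 remainder 1
2370 ÷ 2 = 1185 remainder 0
1185 ÷ 2 = 592 remainder 1
592 ÷ 2 = 296 remainder 0
296 ÷ 2 = 148 remainder 0
148 ÷ 2 = 74 remainder 0
74 ÷ 2 = 37 remainder 0
37 ÷ 2 = 18 remainder 1
18 ÷ 2 = 9 remainder 0
9 ÷ 2 = 4 remainder 1
4 ÷ 2 = 2 remainder 0
2 ÷ 2 = 1 remainder 0
1 ÷ 2 = 0 remainder 1
Reading remainders bottom-up:
= 1001010000101


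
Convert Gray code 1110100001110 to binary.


Gray code: 1110100001110
MSB stays the same: 1
Each subsequent bit = prev_binary XOR current_gray:
  B[1] = 1 XOR 1 = 0
  B[2] = 0 XOR 1 = 1
  B[3] = 1 XOR 0 = 1
  B[4] = 1 XOR 1 = 0
  B[5] = 0 XOR 0 = 0
  B[6] = 0 XOR 0 = 0
  B[7] = 0 XOR 0 = 0
  B[8] = 0 XOR 0 = 0
  B[9] = 0 XOR 1 = 1
  B[10] = 1 XOR 1 = 0
  B[11] = 0 XOR 1 = 1
  B[12] = 1 XOR 0 = 1
= 1011000001011 (5643 decimal)


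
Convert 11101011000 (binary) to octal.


Group into 3-bit groups: 011101011000
  011 = 3
  101 = 5
  011 = 3
  000 = 0
= 0o3530


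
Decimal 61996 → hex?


Divide by 16 repeatedly:
61996 ÷ 16 = 3874 remainder 12 (C)
3874 ÷ 16 = 242 remainder 2 (2)
242 ÷ 16 = 15 remainder 2 (2)
15 ÷ 16 = 0 remainder 15 (F)
Reading remainders bottom-up:
= 0xF22C


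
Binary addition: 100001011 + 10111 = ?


Align and add column by column (LSB to MSB, carry propagating):
  0100001011
+ 0000010111
  ----------
  col 0: 1 + 1 + 0 (carry in) = 2 → bit 0, carry out 1
  col 1: 1 + 1 + 1 (carry in) = 3 → bit 1, carry out 1
  col 2: 0 + 1 + 1 (carry in) = 2 → bit 0, carry out 1
  col 3: 1 + 0 + 1 (carry in) = 2 → bit 0, carry out 1
  col 4: 0 + 1 + 1 (carry in) = 2 → bit 0, carry out 1
  col 5: 0 + 0 + 1 (carry in) = 1 → bit 1, carry out 0
  col 6: 0 + 0 + 0 (carry in) = 0 → bit 0, carry out 0
  col 7: 0 + 0 + 0 (carry in) = 0 → bit 0, carry out 0
  col 8: 1 + 0 + 0 (carry in) = 1 → bit 1, carry out 0
  col 9: 0 + 0 + 0 (carry in) = 0 → bit 0, carry out 0
Reading bits MSB→LSB: 0100100010
Strip leading zeros: 100100010
= 100100010


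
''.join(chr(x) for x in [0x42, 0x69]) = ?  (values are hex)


Codes (hex): 0x42 0x69
Per-code ASCII lookup:
  0x42 = 66  (range 65-90: uppercase, 66 - 65 = 1) → 'B'
  0x69 = 105  (range 97-122: lowercase, 105 - 97 = 8) → 'i'
= 'Bi'


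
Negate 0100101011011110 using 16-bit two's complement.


Original: 0100101011011110
Step 1 - Invert all bits: 1011010100100001
Step 2 - Add 1: 1011010100100001 + 1
= 1011010100100010 (represents -19166)


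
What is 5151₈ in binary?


Each octal digit → 3 binary bits:
  5 = 101
  1 = 001
  5 = 101
  1 = 001
Concatenate: 101 001 101 001
= 101001101001


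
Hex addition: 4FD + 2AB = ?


Align and add column by column (LSB to MSB, each column mod 16 with carry):
  04FD
+ 02AB
  ----
  col 0: D(13) + B(11) + 0 (carry in) = 24 → 8(8), carry out 1
  col 1: F(15) + A(10) + 1 (carry in) = 26 → A(10), carry out 1
  col 2: 4(4) + 2(2) + 1 (carry in) = 7 → 7(7), carry out 0
  col 3: 0(0) + 0(0) + 0 (carry in) = 0 → 0(0), carry out 0
Reading digits MSB→LSB: 07A8
Strip leading zeros: 7A8
= 0x7A8


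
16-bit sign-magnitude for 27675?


Sign bit: 0 (positive)
Magnitude: 27675 = 110110000011011
= 0110110000011011


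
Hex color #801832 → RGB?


Hex: #801832
R = 80₁₆ = 128
G = 18₁₆ = 24
B = 32₁₆ = 50
= RGB(128, 24, 50)


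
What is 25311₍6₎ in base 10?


Positional values (base 6):
  1 × 6^0 = 1 × 1 = 1
  1 × 6^1 = 1 × 6 = 6
  3 × 6^2 = 3 × 36 = 108
  5 × 6^3 = 5 × 216 = 1080
  2 × 6^4 = 2 × 1296 = 2592
Sum = 1 + 6 + 108 + 1080 + 2592
= 3787


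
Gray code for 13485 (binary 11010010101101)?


Binary: 11010010101101
Gray code: G = B XOR (B >> 1)
B >> 1 = 01101001010110
11010010101101 XOR 01101001010110:
  1 XOR 0 = 1
  1 XOR 1 = 0
  0 XOR 1 = 1
  1 XOR 0 = 1
  0 XOR 1 = 1
  0 XOR 0 = 0
  1 XOR 0 = 1
  0 XOR 1 = 1
  1 XOR 0 = 1
  0 XOR 1 = 1
  1 XOR 0 = 1
  1 XOR 1 = 0
  0 XOR 1 = 1
  1 XOR 0 = 1
= 10111011111011


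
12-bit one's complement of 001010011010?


Original: 001010011010
Invert all bits:
  bit 0: 0 → 1
  bit 1: 0 → 1
  bit 2: 1 → 0
  bit 3: 0 → 1
  bit 4: 1 → 0
  bit 5: 0 → 1
  bit 6: 0 → 1
  bit 7: 1 → 0
  bit 8: 1 → 0
  bit 9: 0 → 1
  bit 10: 1 → 0
  bit 11: 0 → 1
= 110101100101


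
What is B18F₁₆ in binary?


Each hex digit → 4 binary bits:
  B = 1011
  1 = 0001
  8 = 1000
  F = 1111
Concatenate: 1011 0001 1000 1111
= 1011000110001111


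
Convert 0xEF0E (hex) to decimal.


Positional values:
Position 0: E × 16^0 = 14 × 1 = 14
Position 1: 0 × 16^1 = 0 × 16 = 0
Position 2: F × 16^2 = 15 × 256 = 3840
Position 3: E × 16^3 = 14 × 4096 = 57344
Sum = 14 + 0 + 3840 + 57344
= 61198


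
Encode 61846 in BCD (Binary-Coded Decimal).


Each digit → 4-bit binary:
  6 → 0110
  1 → 0001
  8 → 1000
  4 → 0100
  6 → 0110
= 0110 0001 1000 0100 0110


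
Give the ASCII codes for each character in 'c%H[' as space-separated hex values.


String: 'c%H['  (4 characters)
Per-character ASCII lookup:
  'c': lowercase starts at 97: 'c' = 97 + 2 = 99 → 0x63
  '%': special character: '%' = 37 → 0x25
  'H': uppercase starts at 65: 'H' = 65 + 7 = 72 → 0x48
  '[': special character: '[' = 91 → 0x5B
= 0x63 0x25 0x48 0x5B


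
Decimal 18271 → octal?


Divide by 8 repeatedly:
18271 ÷ 8 = 2283 remainder 7
2283 ÷ 8 = 285 remainder 3
285 ÷ 8 = 35 remainder 5
35 ÷ 8 = 4 remainder 3
4 ÷ 8 = 0 remainder 4
Reading remainders bottom-up:
= 0o43537


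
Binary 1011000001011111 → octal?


Group into 3-bit groups: 001011000001011111
  001 = 1
  011 = 3
  000 = 0
  001 = 1
  011 = 3
  111 = 7
= 0o130137


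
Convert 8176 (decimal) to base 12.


Divide by 12 repeatedly:
8176 ÷ 12 = 681 remainder 4
681 ÷ 12 = 56 remainder 9
56 ÷ 12 = 4 remainder 8
4 ÷ 12 = 0 remainder 4
Reading remainders bottom-up:
= 4894


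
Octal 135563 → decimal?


Positional values:
Position 0: 3 × 8^0 = 3
Position 1: 6 × 8^1 = 48
Position 2: 5 × 8^2 = 320
Position 3: 5 × 8^3 = 2560
Position 4: 3 × 8^4 = 12288
Position 5: 1 × 8^5 = 32768
Sum = 3 + 48 + 320 + 2560 + 12288 + 32768
= 47987


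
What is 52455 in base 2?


Divide by 2 repeatedly:
52455 ÷ 2 = 26227 remainder 1
26227 ÷ 2 = 13113 remainder 1
13113 ÷ 2 = 6556 remainder 1
6556 ÷ 2 = 3278 remainder 0
3278 ÷ 2 = 1639 remainder 0
1639 ÷ 2 = 819 remainder 1
819 ÷ 2 = 409 remainder 1
409 ÷ 2 = 204 remainder 1
204 ÷ 2 = 102 remainder 0
102 ÷ 2 = 51 remainder 0
51 ÷ 2 = 25 remainder 1
25 ÷ 2 = 12 remainder 1
12 ÷ 2 = 6 remainder 0
6 ÷ 2 = 3 remainder 0
3 ÷ 2 = 1 remainder 1
1 ÷ 2 = 0 remainder 1
Reading remainders bottom-up:
= 1100110011100111


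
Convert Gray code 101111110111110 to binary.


Gray code: 101111110111110
MSB stays the same: 1
Each subsequent bit = prev_binary XOR current_gray:
  B[1] = 1 XOR 0 = 1
  B[2] = 1 XOR 1 = 0
  B[3] = 0 XOR 1 = 1
  B[4] = 1 XOR 1 = 0
  B[5] = 0 XOR 1 = 1
  B[6] = 1 XOR 1 = 0
  B[7] = 0 XOR 1 = 1
  B[8] = 1 XOR 0 = 1
  B[9] = 1 XOR 1 = 0
  B[10] = 0 XOR 1 = 1
  B[11] = 1 XOR 1 = 0
  B[12] = 0 XOR 1 = 1
  B[13] = 1 XOR 1 = 0
  B[14] = 0 XOR 0 = 0
= 110101011010100 (27348 decimal)


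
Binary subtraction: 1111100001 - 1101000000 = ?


Align and subtract column by column (LSB to MSB, borrowing when needed):
  1111100001
- 1101000000
  ----------
  col 0: (1 - 0 borrow-in) - 0 → 1 - 0 = 1, borrow out 0
  col 1: (0 - 0 borrow-in) - 0 → 0 - 0 = 0, borrow out 0
  col 2: (0 - 0 borrow-in) - 0 → 0 - 0 = 0, borrow out 0
  col 3: (0 - 0 borrow-in) - 0 → 0 - 0 = 0, borrow out 0
  col 4: (0 - 0 borrow-in) - 0 → 0 - 0 = 0, borrow out 0
  col 5: (1 - 0 borrow-in) - 0 → 1 - 0 = 1, borrow out 0
  col 6: (1 - 0 borrow-in) - 1 → 1 - 1 = 0, borrow out 0
  col 7: (1 - 0 borrow-in) - 0 → 1 - 0 = 1, borrow out 0
  col 8: (1 - 0 borrow-in) - 1 → 1 - 1 = 0, borrow out 0
  col 9: (1 - 0 borrow-in) - 1 → 1 - 1 = 0, borrow out 0
Reading bits MSB→LSB: 0010100001
Strip leading zeros: 10100001
= 10100001


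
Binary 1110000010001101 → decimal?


Positional values:
Bit 0: 1 × 2^0 = 1
Bit 2: 1 × 2^2 = 4
Bit 3: 1 × 2^3 = 8
Bit 7: 1 × 2^7 = 128
Bit 13: 1 × 2^13 = 8192
Bit 14: 1 × 2^14 = 16384
Bit 15: 1 × 2^15 = 32768
Sum = 1 + 4 + 8 + 128 + 8192 + 16384 + 32768
= 57485


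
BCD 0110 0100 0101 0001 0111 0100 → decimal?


Each 4-bit group → digit:
  0110 → 6
  0100 → 4
  0101 → 5
  0001 → 1
  0111 → 7
  0100 → 4
= 645174


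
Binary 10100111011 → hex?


Group into 4-bit nibbles: 010100111011
  0101 = 5
  0011 = 3
  1011 = B
= 0x53B


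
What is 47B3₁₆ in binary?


Each hex digit → 4 binary bits:
  4 = 0100
  7 = 0111
  B = 1011
  3 = 0011
Concatenate: 0100 0111 1011 0011
= 0100011110110011


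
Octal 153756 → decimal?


Positional values:
Position 0: 6 × 8^0 = 6
Position 1: 5 × 8^1 = 40
Position 2: 7 × 8^2 = 448
Position 3: 3 × 8^3 = 1536
Position 4: 5 × 8^4 = 20480
Position 5: 1 × 8^5 = 32768
Sum = 6 + 40 + 448 + 1536 + 20480 + 32768
= 55278


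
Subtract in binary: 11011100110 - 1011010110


Align and subtract column by column (LSB to MSB, borrowing when needed):
  11011100110
- 01011010110
  -----------
  col 0: (0 - 0 borrow-in) - 0 → 0 - 0 = 0, borrow out 0
  col 1: (1 - 0 borrow-in) - 1 → 1 - 1 = 0, borrow out 0
  col 2: (1 - 0 borrow-in) - 1 → 1 - 1 = 0, borrow out 0
  col 3: (0 - 0 borrow-in) - 0 → 0 - 0 = 0, borrow out 0
  col 4: (0 - 0 borrow-in) - 1 → borrow from next column: (0+2) - 1 = 1, borrow out 1
  col 5: (1 - 1 borrow-in) - 0 → 0 - 0 = 0, borrow out 0
  col 6: (1 - 0 borrow-in) - 1 → 1 - 1 = 0, borrow out 0
  col 7: (1 - 0 borrow-in) - 1 → 1 - 1 = 0, borrow out 0
  col 8: (0 - 0 borrow-in) - 0 → 0 - 0 = 0, borrow out 0
  col 9: (1 - 0 borrow-in) - 1 → 1 - 1 = 0, borrow out 0
  col 10: (1 - 0 borrow-in) - 0 → 1 - 0 = 1, borrow out 0
Reading bits MSB→LSB: 10000010000
Strip leading zeros: 10000010000
= 10000010000


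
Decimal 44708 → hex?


Divide by 16 repeatedly:
44708 ÷ 16 = 2794 remainder 4 (4)
2794 ÷ 16 = 174 remainder 10 (A)
174 ÷ 16 = 10 remainder 14 (E)
10 ÷ 16 = 0 remainder 10 (A)
Reading remainders bottom-up:
= 0xAEA4


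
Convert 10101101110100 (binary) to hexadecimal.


Group into 4-bit nibbles: 0010101101110100
  0010 = 2
  1011 = B
  0111 = 7
  0100 = 4
= 0x2B74


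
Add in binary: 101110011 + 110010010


Align and add column by column (LSB to MSB, carry propagating):
  0101110011
+ 0110010010
  ----------
  col 0: 1 + 0 + 0 (carry in) = 1 → bit 1, carry out 0
  col 1: 1 + 1 + 0 (carry in) = 2 → bit 0, carry out 1
  col 2: 0 + 0 + 1 (carry in) = 1 → bit 1, carry out 0
  col 3: 0 + 0 + 0 (carry in) = 0 → bit 0, carry out 0
  col 4: 1 + 1 + 0 (carry in) = 2 → bit 0, carry out 1
  col 5: 1 + 0 + 1 (carry in) = 2 → bit 0, carry out 1
  col 6: 1 + 0 + 1 (carry in) = 2 → bit 0, carry out 1
  col 7: 0 + 1 + 1 (carry in) = 2 → bit 0, carry out 1
  col 8: 1 + 1 + 1 (carry in) = 3 → bit 1, carry out 1
  col 9: 0 + 0 + 1 (carry in) = 1 → bit 1, carry out 0
Reading bits MSB→LSB: 1100000101
Strip leading zeros: 1100000101
= 1100000101


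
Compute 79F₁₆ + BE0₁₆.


Align and add column by column (LSB to MSB, each column mod 16 with carry):
  079F
+ 0BE0
  ----
  col 0: F(15) + 0(0) + 0 (carry in) = 15 → F(15), carry out 0
  col 1: 9(9) + E(14) + 0 (carry in) = 23 → 7(7), carry out 1
  col 2: 7(7) + B(11) + 1 (carry in) = 19 → 3(3), carry out 1
  col 3: 0(0) + 0(0) + 1 (carry in) = 1 → 1(1), carry out 0
Reading digits MSB→LSB: 137F
Strip leading zeros: 137F
= 0x137F


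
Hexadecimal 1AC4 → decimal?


Positional values:
Position 0: 4 × 16^0 = 4 × 1 = 4
Position 1: C × 16^1 = 12 × 16 = 192
Position 2: A × 16^2 = 10 × 256 = 2560
Position 3: 1 × 16^3 = 1 × 4096 = 4096
Sum = 4 + 192 + 2560 + 4096
= 6852


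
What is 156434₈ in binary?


Each octal digit → 3 binary bits:
  1 = 001
  5 = 101
  6 = 110
  4 = 100
  3 = 011
  4 = 100
Concatenate: 001 101 110 100 011 100
= 001101110100011100


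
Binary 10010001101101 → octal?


Group into 3-bit groups: 010010001101101
  010 = 2
  010 = 2
  001 = 1
  101 = 5
  101 = 5
= 0o22155


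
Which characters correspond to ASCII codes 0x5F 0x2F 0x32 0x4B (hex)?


Codes (hex): 0x5F 0x2F 0x32 0x4B
Per-code ASCII lookup:
  0x5F = 95  (special character) → '_'
  0x2F = 47  (special character) → '/'
  0x32 = 50  (range 48-57: digits, 50 - 48 = 2) → '2'
  0x4B = 75  (range 65-90: uppercase, 75 - 65 = 10) → 'K'
= '_/2K'


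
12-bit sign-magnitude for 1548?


Sign bit: 0 (positive)
Magnitude: 1548 = 11000001100
= 011000001100


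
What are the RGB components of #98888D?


Hex: #98888D
R = 98₁₆ = 152
G = 88₁₆ = 136
B = 8D₁₆ = 141
= RGB(152, 136, 141)


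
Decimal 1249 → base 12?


Divide by 12 repeatedly:
1249 ÷ 12 = 104 remainder 1
104 ÷ 12 = 8 remainder 8
8 ÷ 12 = 0 remainder 8
Reading remainders bottom-up:
= 881


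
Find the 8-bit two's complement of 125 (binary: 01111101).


Original: 01111101
Step 1 - Invert all bits: 10000010
Step 2 - Add 1: 10000010 + 1
= 10000011 (represents -125)


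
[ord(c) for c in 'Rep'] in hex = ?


String: 'Rep'  (3 characters)
Per-character ASCII lookup:
  'R': uppercase starts at 65: 'R' = 65 + 17 = 82 → 0x52
  'e': lowercase starts at 97: 'e' = 97 + 4 = 101 → 0x65
  'p': lowercase starts at 97: 'p' = 97 + 15 = 112 → 0x70
= 0x52 0x65 0x70


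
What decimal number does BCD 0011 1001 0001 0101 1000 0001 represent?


Each 4-bit group → digit:
  0011 → 3
  1001 → 9
  0001 → 1
  0101 → 5
  1000 → 8
  0001 → 1
= 391581


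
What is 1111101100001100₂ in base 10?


Positional values:
Bit 2: 1 × 2^2 = 4
Bit 3: 1 × 2^3 = 8
Bit 8: 1 × 2^8 = 256
Bit 9: 1 × 2^9 = 512
Bit 11: 1 × 2^11 = 2048
Bit 12: 1 × 2^12 = 4096
Bit 13: 1 × 2^13 = 8192
Bit 14: 1 × 2^14 = 16384
Bit 15: 1 × 2^15 = 32768
Sum = 4 + 8 + 256 + 512 + 2048 + 4096 + 8192 + 16384 + 32768
= 64268


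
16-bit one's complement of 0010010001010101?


Original: 0010010001010101
Invert all bits:
  bit 0: 0 → 1
  bit 1: 0 → 1
  bit 2: 1 → 0
  bit 3: 0 → 1
  bit 4: 0 → 1
  bit 5: 1 → 0
  bit 6: 0 → 1
  bit 7: 0 → 1
  bit 8: 0 → 1
  bit 9: 1 → 0
  bit 10: 0 → 1
  bit 11: 1 → 0
  bit 12: 0 → 1
  bit 13: 1 → 0
  bit 14: 0 → 1
  bit 15: 1 → 0
= 1101101110101010


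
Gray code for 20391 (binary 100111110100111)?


Binary: 100111110100111
Gray code: G = B XOR (B >> 1)
B >> 1 = 010011111010011
100111110100111 XOR 010011111010011:
  1 XOR 0 = 1
  0 XOR 1 = 1
  0 XOR 0 = 0
  1 XOR 0 = 1
  1 XOR 1 = 0
  1 XOR 1 = 0
  1 XOR 1 = 0
  1 XOR 1 = 0
  0 XOR 1 = 1
  1 XOR 0 = 1
  0 XOR 1 = 1
  0 XOR 0 = 0
  1 XOR 0 = 1
  1 XOR 1 = 0
  1 XOR 1 = 0
= 110100001110100


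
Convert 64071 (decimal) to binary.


Divide by 2 repeatedly:
64071 ÷ 2 = 32035 remainder 1
32035 ÷ 2 = 16017 remainder 1
16017 ÷ 2 = 8008 remainder 1
8008 ÷ 2 = 4004 remainder 0
4004 ÷ 2 = 2002 remainder 0
2002 ÷ 2 = 1001 remainder 0
1001 ÷ 2 = 500 remainder 1
500 ÷ 2 = 250 remainder 0
250 ÷ 2 = 125 remainder 0
125 ÷ 2 = 62 remainder 1
62 ÷ 2 = 31 remainder 0
31 ÷ 2 = 15 remainder 1
15 ÷ 2 = 7 remainder 1
7 ÷ 2 = 3 remainder 1
3 ÷ 2 = 1 remainder 1
1 ÷ 2 = 0 remainder 1
Reading remainders bottom-up:
= 1111101001000111


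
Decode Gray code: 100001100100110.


Gray code: 100001100100110
MSB stays the same: 1
Each subsequent bit = prev_binary XOR current_gray:
  B[1] = 1 XOR 0 = 1
  B[2] = 1 XOR 0 = 1
  B[3] = 1 XOR 0 = 1
  B[4] = 1 XOR 0 = 1
  B[5] = 1 XOR 1 = 0
  B[6] = 0 XOR 1 = 1
  B[7] = 1 XOR 0 = 1
  B[8] = 1 XOR 0 = 1
  B[9] = 1 XOR 1 = 0
  B[10] = 0 XOR 0 = 0
  B[11] = 0 XOR 0 = 0
  B[12] = 0 XOR 1 = 1
  B[13] = 1 XOR 1 = 0
  B[14] = 0 XOR 0 = 0
= 111110111000100 (32196 decimal)


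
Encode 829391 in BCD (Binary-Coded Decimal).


Each digit → 4-bit binary:
  8 → 1000
  2 → 0010
  9 → 1001
  3 → 0011
  9 → 1001
  1 → 0001
= 1000 0010 1001 0011 1001 0001


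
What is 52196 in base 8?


Divide by 8 repeatedly:
52196 ÷ 8 = 6524 remainder 4
6524 ÷ 8 = 815 remainder 4
815 ÷ 8 = 101 remainder 7
101 ÷ 8 = 12 remainder 5
12 ÷ 8 = 1 remainder 4
1 ÷ 8 = 0 remainder 1
Reading remainders bottom-up:
= 0o145744


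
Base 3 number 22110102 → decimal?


Positional values (base 3):
  2 × 3^0 = 2 × 1 = 2
  0 × 3^1 = 0 × 3 = 0
  1 × 3^2 = 1 × 9 = 9
  0 × 3^3 = 0 × 27 = 0
  1 × 3^4 = 1 × 81 = 81
  1 × 3^5 = 1 × 243 = 243
  2 × 3^6 = 2 × 729 = 1458
  2 × 3^7 = 2 × 2187 = 4374
Sum = 2 + 0 + 9 + 0 + 81 + 243 + 1458 + 4374
= 6167


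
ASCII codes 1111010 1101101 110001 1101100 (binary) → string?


Codes (binary): 1111010 1101101 110001 1101100
Per-code ASCII lookup:
  1111010 = 122  (range 97-122: lowercase, 122 - 97 = 25) → 'z'
  1101101 = 109  (range 97-122: lowercase, 109 - 97 = 12) → 'm'
  110001 = 49  (range 48-57: digits, 49 - 48 = 1) → '1'
  1101100 = 108  (range 97-122: lowercase, 108 - 97 = 11) → 'l'
= 'zm1l'


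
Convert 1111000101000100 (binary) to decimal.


Positional values:
Bit 2: 1 × 2^2 = 4
Bit 6: 1 × 2^6 = 64
Bit 8: 1 × 2^8 = 256
Bit 12: 1 × 2^12 = 4096
Bit 13: 1 × 2^13 = 8192
Bit 14: 1 × 2^14 = 16384
Bit 15: 1 × 2^15 = 32768
Sum = 4 + 64 + 256 + 4096 + 8192 + 16384 + 32768
= 61764


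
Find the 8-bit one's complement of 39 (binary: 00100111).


Original: 00100111
Invert all bits:
  bit 0: 0 → 1
  bit 1: 0 → 1
  bit 2: 1 → 0
  bit 3: 0 → 1
  bit 4: 0 → 1
  bit 5: 1 → 0
  bit 6: 1 → 0
  bit 7: 1 → 0
= 11011000


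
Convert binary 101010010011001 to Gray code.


Binary: 101010010011001
Gray code: G = B XOR (B >> 1)
B >> 1 = 010101001001100
101010010011001 XOR 010101001001100:
  1 XOR 0 = 1
  0 XOR 1 = 1
  1 XOR 0 = 1
  0 XOR 1 = 1
  1 XOR 0 = 1
  0 XOR 1 = 1
  0 XOR 0 = 0
  1 XOR 0 = 1
  0 XOR 1 = 1
  0 XOR 0 = 0
  1 XOR 0 = 1
  1 XOR 1 = 0
  0 XOR 1 = 1
  0 XOR 0 = 0
  1 XOR 0 = 1
= 111111011010101


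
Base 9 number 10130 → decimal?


Positional values (base 9):
  0 × 9^0 = 0 × 1 = 0
  3 × 9^1 = 3 × 9 = 27
  1 × 9^2 = 1 × 81 = 81
  0 × 9^3 = 0 × 729 = 0
  1 × 9^4 = 1 × 6561 = 6561
Sum = 0 + 27 + 81 + 0 + 6561
= 6669


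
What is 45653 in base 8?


Divide by 8 repeatedly:
45653 ÷ 8 = 5706 remainder 5
5706 ÷ 8 = 713 remainder 2
713 ÷ 8 = 89 remainder 1
89 ÷ 8 = 11 remainder 1
11 ÷ 8 = 1 remainder 3
1 ÷ 8 = 0 remainder 1
Reading remainders bottom-up:
= 0o131125


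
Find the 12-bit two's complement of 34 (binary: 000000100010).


Original: 000000100010
Step 1 - Invert all bits: 111111011101
Step 2 - Add 1: 111111011101 + 1
= 111111011110 (represents -34)


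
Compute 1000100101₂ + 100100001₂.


Align and add column by column (LSB to MSB, carry propagating):
  01000100101
+ 00100100001
  -----------
  col 0: 1 + 1 + 0 (carry in) = 2 → bit 0, carry out 1
  col 1: 0 + 0 + 1 (carry in) = 1 → bit 1, carry out 0
  col 2: 1 + 0 + 0 (carry in) = 1 → bit 1, carry out 0
  col 3: 0 + 0 + 0 (carry in) = 0 → bit 0, carry out 0
  col 4: 0 + 0 + 0 (carry in) = 0 → bit 0, carry out 0
  col 5: 1 + 1 + 0 (carry in) = 2 → bit 0, carry out 1
  col 6: 0 + 0 + 1 (carry in) = 1 → bit 1, carry out 0
  col 7: 0 + 0 + 0 (carry in) = 0 → bit 0, carry out 0
  col 8: 0 + 1 + 0 (carry in) = 1 → bit 1, carry out 0
  col 9: 1 + 0 + 0 (carry in) = 1 → bit 1, carry out 0
  col 10: 0 + 0 + 0 (carry in) = 0 → bit 0, carry out 0
Reading bits MSB→LSB: 01101000110
Strip leading zeros: 1101000110
= 1101000110


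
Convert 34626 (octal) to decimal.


Positional values:
Position 0: 6 × 8^0 = 6
Position 1: 2 × 8^1 = 16
Position 2: 6 × 8^2 = 384
Position 3: 4 × 8^3 = 2048
Position 4: 3 × 8^4 = 12288
Sum = 6 + 16 + 384 + 2048 + 12288
= 14742


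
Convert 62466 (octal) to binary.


Each octal digit → 3 binary bits:
  6 = 110
  2 = 010
  4 = 100
  6 = 110
  6 = 110
Concatenate: 110 010 100 110 110
= 110010100110110


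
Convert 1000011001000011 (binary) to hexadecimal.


Group into 4-bit nibbles: 1000011001000011
  1000 = 8
  0110 = 6
  0100 = 4
  0011 = 3
= 0x8643


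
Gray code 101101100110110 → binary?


Gray code: 101101100110110
MSB stays the same: 1
Each subsequent bit = prev_binary XOR current_gray:
  B[1] = 1 XOR 0 = 1
  B[2] = 1 XOR 1 = 0
  B[3] = 0 XOR 1 = 1
  B[4] = 1 XOR 0 = 1
  B[5] = 1 XOR 1 = 0
  B[6] = 0 XOR 1 = 1
  B[7] = 1 XOR 0 = 1
  B[8] = 1 XOR 0 = 1
  B[9] = 1 XOR 1 = 0
  B[10] = 0 XOR 1 = 1
  B[11] = 1 XOR 0 = 1
  B[12] = 1 XOR 1 = 0
  B[13] = 0 XOR 1 = 1
  B[14] = 1 XOR 0 = 1
= 110110111011011 (28123 decimal)


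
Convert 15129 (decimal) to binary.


Divide by 2 repeatedly:
15129 ÷ 2 = 7564 remainder 1
7564 ÷ 2 = 3782 remainder 0
3782 ÷ 2 = 1891 remainder 0
1891 ÷ 2 = 945 remainder 1
945 ÷ 2 = 472 remainder 1
472 ÷ 2 = 236 remainder 0
236 ÷ 2 = 118 remainder 0
118 ÷ 2 = 59 remainder 0
59 ÷ 2 = 29 remainder 1
29 ÷ 2 = 14 remainder 1
14 ÷ 2 = 7 remainder 0
7 ÷ 2 = 3 remainder 1
3 ÷ 2 = 1 remainder 1
1 ÷ 2 = 0 remainder 1
Reading remainders bottom-up:
= 11101100011001


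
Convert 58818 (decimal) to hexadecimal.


Divide by 16 repeatedly:
58818 ÷ 16 = 3676 remainder 2 (2)
3676 ÷ 16 = 229 remainder 12 (C)
229 ÷ 16 = 14 remainder 5 (5)
14 ÷ 16 = 0 remainder 14 (E)
Reading remainders bottom-up:
= 0xE5C2


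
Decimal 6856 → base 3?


Divide by 3 repeatedly:
6856 ÷ 3 = 2285 remainder 1
2285 ÷ 3 = 761 remainder 2
761 ÷ 3 = 253 remainder 2
253 ÷ 3 = 84 remainder 1
84 ÷ 3 = 28 remainder 0
28 ÷ 3 = 9 remainder 1
9 ÷ 3 = 3 remainder 0
3 ÷ 3 = 1 remainder 0
1 ÷ 3 = 0 remainder 1
Reading remainders bottom-up:
= 100101221


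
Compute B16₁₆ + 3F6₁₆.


Align and add column by column (LSB to MSB, each column mod 16 with carry):
  0B16
+ 03F6
  ----
  col 0: 6(6) + 6(6) + 0 (carry in) = 12 → C(12), carry out 0
  col 1: 1(1) + F(15) + 0 (carry in) = 16 → 0(0), carry out 1
  col 2: B(11) + 3(3) + 1 (carry in) = 15 → F(15), carry out 0
  col 3: 0(0) + 0(0) + 0 (carry in) = 0 → 0(0), carry out 0
Reading digits MSB→LSB: 0F0C
Strip leading zeros: F0C
= 0xF0C


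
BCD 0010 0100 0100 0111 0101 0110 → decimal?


Each 4-bit group → digit:
  0010 → 2
  0100 → 4
  0100 → 4
  0111 → 7
  0101 → 5
  0110 → 6
= 244756


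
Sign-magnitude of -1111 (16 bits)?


Sign bit: 1 (negative)
Magnitude: 1111 = 000010001010111
= 1000010001010111


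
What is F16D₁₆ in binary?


Each hex digit → 4 binary bits:
  F = 1111
  1 = 0001
  6 = 0110
  D = 1101
Concatenate: 1111 0001 0110 1101
= 1111000101101101


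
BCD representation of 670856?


Each digit → 4-bit binary:
  6 → 0110
  7 → 0111
  0 → 0000
  8 → 1000
  5 → 0101
  6 → 0110
= 0110 0111 0000 1000 0101 0110


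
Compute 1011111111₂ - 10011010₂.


Align and subtract column by column (LSB to MSB, borrowing when needed):
  1011111111
- 0010011010
  ----------
  col 0: (1 - 0 borrow-in) - 0 → 1 - 0 = 1, borrow out 0
  col 1: (1 - 0 borrow-in) - 1 → 1 - 1 = 0, borrow out 0
  col 2: (1 - 0 borrow-in) - 0 → 1 - 0 = 1, borrow out 0
  col 3: (1 - 0 borrow-in) - 1 → 1 - 1 = 0, borrow out 0
  col 4: (1 - 0 borrow-in) - 1 → 1 - 1 = 0, borrow out 0
  col 5: (1 - 0 borrow-in) - 0 → 1 - 0 = 1, borrow out 0
  col 6: (1 - 0 borrow-in) - 0 → 1 - 0 = 1, borrow out 0
  col 7: (1 - 0 borrow-in) - 1 → 1 - 1 = 0, borrow out 0
  col 8: (0 - 0 borrow-in) - 0 → 0 - 0 = 0, borrow out 0
  col 9: (1 - 0 borrow-in) - 0 → 1 - 0 = 1, borrow out 0
Reading bits MSB→LSB: 1001100101
Strip leading zeros: 1001100101
= 1001100101


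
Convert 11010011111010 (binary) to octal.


Group into 3-bit groups: 011010011111010
  011 = 3
  010 = 2
  011 = 3
  111 = 7
  010 = 2
= 0o32372


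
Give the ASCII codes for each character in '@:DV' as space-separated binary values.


String: '@:DV'  (4 characters)
Per-character ASCII lookup:
  '@': special character: '@' = 64 → 1000000
  ':': special character: ':' = 58 → 111010
  'D': uppercase starts at 65: 'D' = 65 + 3 = 68 → 1000100
  'V': uppercase starts at 65: 'V' = 65 + 21 = 86 → 1010110
= 1000000 111010 1000100 1010110


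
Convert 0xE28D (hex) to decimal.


Positional values:
Position 0: D × 16^0 = 13 × 1 = 13
Position 1: 8 × 16^1 = 8 × 16 = 128
Position 2: 2 × 16^2 = 2 × 256 = 512
Position 3: E × 16^3 = 14 × 4096 = 57344
Sum = 13 + 128 + 512 + 57344
= 57997


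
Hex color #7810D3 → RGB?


Hex: #7810D3
R = 78₁₆ = 120
G = 10₁₆ = 16
B = D3₁₆ = 211
= RGB(120, 16, 211)


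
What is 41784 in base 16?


Divide by 16 repeatedly:
41784 ÷ 16 = 2611 remainder 8 (8)
2611 ÷ 16 = 163 remainder 3 (3)
163 ÷ 16 = 10 remainder 3 (3)
10 ÷ 16 = 0 remainder 10 (A)
Reading remainders bottom-up:
= 0xA338


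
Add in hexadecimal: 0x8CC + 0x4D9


Align and add column by column (LSB to MSB, each column mod 16 with carry):
  08CC
+ 04D9
  ----
  col 0: C(12) + 9(9) + 0 (carry in) = 21 → 5(5), carry out 1
  col 1: C(12) + D(13) + 1 (carry in) = 26 → A(10), carry out 1
  col 2: 8(8) + 4(4) + 1 (carry in) = 13 → D(13), carry out 0
  col 3: 0(0) + 0(0) + 0 (carry in) = 0 → 0(0), carry out 0
Reading digits MSB→LSB: 0DA5
Strip leading zeros: DA5
= 0xDA5


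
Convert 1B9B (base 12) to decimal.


Positional values (base 12):
  B × 12^0 = 11 × 1 = 11
  9 × 12^1 = 9 × 12 = 108
  B × 12^2 = 11 × 144 = 1584
  1 × 12^3 = 1 × 1728 = 1728
Sum = 11 + 108 + 1584 + 1728
= 3431


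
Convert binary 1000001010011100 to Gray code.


Binary: 1000001010011100
Gray code: G = B XOR (B >> 1)
B >> 1 = 0100000101001110
1000001010011100 XOR 0100000101001110:
  1 XOR 0 = 1
  0 XOR 1 = 1
  0 XOR 0 = 0
  0 XOR 0 = 0
  0 XOR 0 = 0
  0 XOR 0 = 0
  1 XOR 0 = 1
  0 XOR 1 = 1
  1 XOR 0 = 1
  0 XOR 1 = 1
  0 XOR 0 = 0
  1 XOR 0 = 1
  1 XOR 1 = 0
  1 XOR 1 = 0
  0 XOR 1 = 1
  0 XOR 0 = 0
= 1100001111010010


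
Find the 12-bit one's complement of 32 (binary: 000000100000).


Original: 000000100000
Invert all bits:
  bit 0: 0 → 1
  bit 1: 0 → 1
  bit 2: 0 → 1
  bit 3: 0 → 1
  bit 4: 0 → 1
  bit 5: 0 → 1
  bit 6: 1 → 0
  bit 7: 0 → 1
  bit 8: 0 → 1
  bit 9: 0 → 1
  bit 10: 0 → 1
  bit 11: 0 → 1
= 111111011111


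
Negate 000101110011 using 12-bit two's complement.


Original: 000101110011
Step 1 - Invert all bits: 111010001100
Step 2 - Add 1: 111010001100 + 1
= 111010001101 (represents -371)


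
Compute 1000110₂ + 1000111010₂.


Align and add column by column (LSB to MSB, carry propagating):
  00001000110
+ 01000111010
  -----------
  col 0: 0 + 0 + 0 (carry in) = 0 → bit 0, carry out 0
  col 1: 1 + 1 + 0 (carry in) = 2 → bit 0, carry out 1
  col 2: 1 + 0 + 1 (carry in) = 2 → bit 0, carry out 1
  col 3: 0 + 1 + 1 (carry in) = 2 → bit 0, carry out 1
  col 4: 0 + 1 + 1 (carry in) = 2 → bit 0, carry out 1
  col 5: 0 + 1 + 1 (carry in) = 2 → bit 0, carry out 1
  col 6: 1 + 0 + 1 (carry in) = 2 → bit 0, carry out 1
  col 7: 0 + 0 + 1 (carry in) = 1 → bit 1, carry out 0
  col 8: 0 + 0 + 0 (carry in) = 0 → bit 0, carry out 0
  col 9: 0 + 1 + 0 (carry in) = 1 → bit 1, carry out 0
  col 10: 0 + 0 + 0 (carry in) = 0 → bit 0, carry out 0
Reading bits MSB→LSB: 01010000000
Strip leading zeros: 1010000000
= 1010000000


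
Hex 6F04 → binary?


Each hex digit → 4 binary bits:
  6 = 0110
  F = 1111
  0 = 0000
  4 = 0100
Concatenate: 0110 1111 0000 0100
= 0110111100000100


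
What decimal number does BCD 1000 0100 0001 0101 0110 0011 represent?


Each 4-bit group → digit:
  1000 → 8
  0100 → 4
  0001 → 1
  0101 → 5
  0110 → 6
  0011 → 3
= 841563


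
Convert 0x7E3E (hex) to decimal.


Positional values:
Position 0: E × 16^0 = 14 × 1 = 14
Position 1: 3 × 16^1 = 3 × 16 = 48
Position 2: E × 16^2 = 14 × 256 = 3584
Position 3: 7 × 16^3 = 7 × 4096 = 28672
Sum = 14 + 48 + 3584 + 28672
= 32318


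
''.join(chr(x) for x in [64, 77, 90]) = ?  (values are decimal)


Codes (decimal): 64 77 90
Per-code ASCII lookup:
  64  (special character) → '@'
  77  (range 65-90: uppercase, 77 - 65 = 12) → 'M'
  90  (range 65-90: uppercase, 90 - 65 = 25) → 'Z'
= '@MZ'


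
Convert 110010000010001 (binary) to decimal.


Positional values:
Bit 0: 1 × 2^0 = 1
Bit 4: 1 × 2^4 = 16
Bit 10: 1 × 2^10 = 1024
Bit 13: 1 × 2^13 = 8192
Bit 14: 1 × 2^14 = 16384
Sum = 1 + 16 + 1024 + 8192 + 16384
= 25617


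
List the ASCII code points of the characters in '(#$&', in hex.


String: '(#$&'  (4 characters)
Per-character ASCII lookup:
  '(': special character: '(' = 40 → 0x28
  '#': special character: '#' = 35 → 0x23
  '$': special character: '$' = 36 → 0x24
  '&': special character: '&' = 38 → 0x26
= 0x28 0x23 0x24 0x26


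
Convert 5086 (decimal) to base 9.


Divide by 9 repeatedly:
5086 ÷ 9 = 565 remainder 1
565 ÷ 9 = 62 remainder 7
62 ÷ 9 = 6 remainder 8
6 ÷ 9 = 0 remainder 6
Reading remainders bottom-up:
= 6871


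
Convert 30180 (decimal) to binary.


Divide by 2 repeatedly:
30180 ÷ 2 = 15090 remainder 0
15090 ÷ 2 = 7545 remainder 0
7545 ÷ 2 = 3772 remainder 1
3772 ÷ 2 = 1886 remainder 0
1886 ÷ 2 = 943 remainder 0
943 ÷ 2 = 471 remainder 1
471 ÷ 2 = 235 remainder 1
235 ÷ 2 = 117 remainder 1
117 ÷ 2 = 58 remainder 1
58 ÷ 2 = 29 remainder 0
29 ÷ 2 = 14 remainder 1
14 ÷ 2 = 7 remainder 0
7 ÷ 2 = 3 remainder 1
3 ÷ 2 = 1 remainder 1
1 ÷ 2 = 0 remainder 1
Reading remainders bottom-up:
= 111010111100100


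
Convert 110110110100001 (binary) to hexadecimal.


Group into 4-bit nibbles: 0110110110100001
  0110 = 6
  1101 = D
  1010 = A
  0001 = 1
= 0x6DA1


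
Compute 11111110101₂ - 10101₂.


Align and subtract column by column (LSB to MSB, borrowing when needed):
  11111110101
- 00000010101
  -----------
  col 0: (1 - 0 borrow-in) - 1 → 1 - 1 = 0, borrow out 0
  col 1: (0 - 0 borrow-in) - 0 → 0 - 0 = 0, borrow out 0
  col 2: (1 - 0 borrow-in) - 1 → 1 - 1 = 0, borrow out 0
  col 3: (0 - 0 borrow-in) - 0 → 0 - 0 = 0, borrow out 0
  col 4: (1 - 0 borrow-in) - 1 → 1 - 1 = 0, borrow out 0
  col 5: (1 - 0 borrow-in) - 0 → 1 - 0 = 1, borrow out 0
  col 6: (1 - 0 borrow-in) - 0 → 1 - 0 = 1, borrow out 0
  col 7: (1 - 0 borrow-in) - 0 → 1 - 0 = 1, borrow out 0
  col 8: (1 - 0 borrow-in) - 0 → 1 - 0 = 1, borrow out 0
  col 9: (1 - 0 borrow-in) - 0 → 1 - 0 = 1, borrow out 0
  col 10: (1 - 0 borrow-in) - 0 → 1 - 0 = 1, borrow out 0
Reading bits MSB→LSB: 11111100000
Strip leading zeros: 11111100000
= 11111100000


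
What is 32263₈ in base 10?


Positional values:
Position 0: 3 × 8^0 = 3
Position 1: 6 × 8^1 = 48
Position 2: 2 × 8^2 = 128
Position 3: 2 × 8^3 = 1024
Position 4: 3 × 8^4 = 12288
Sum = 3 + 48 + 128 + 1024 + 12288
= 13491


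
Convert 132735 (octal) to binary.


Each octal digit → 3 binary bits:
  1 = 001
  3 = 011
  2 = 010
  7 = 111
  3 = 011
  5 = 101
Concatenate: 001 011 010 111 011 101
= 001011010111011101


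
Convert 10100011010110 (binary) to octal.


Group into 3-bit groups: 010100011010110
  010 = 2
  100 = 4
  011 = 3
  010 = 2
  110 = 6
= 0o24326


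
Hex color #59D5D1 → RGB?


Hex: #59D5D1
R = 59₁₆ = 89
G = D5₁₆ = 213
B = D1₁₆ = 209
= RGB(89, 213, 209)


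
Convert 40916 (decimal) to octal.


Divide by 8 repeatedly:
40916 ÷ 8 = 5114 remainder 4
5114 ÷ 8 = 639 remainder 2
639 ÷ 8 = 79 remainder 7
79 ÷ 8 = 9 remainder 7
9 ÷ 8 = 1 remainder 1
1 ÷ 8 = 0 remainder 1
Reading remainders bottom-up:
= 0o117724


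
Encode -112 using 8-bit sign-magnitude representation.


Sign bit: 1 (negative)
Magnitude: 112 = 1110000
= 11110000


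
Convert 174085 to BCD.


Each digit → 4-bit binary:
  1 → 0001
  7 → 0111
  4 → 0100
  0 → 0000
  8 → 1000
  5 → 0101
= 0001 0111 0100 0000 1000 0101


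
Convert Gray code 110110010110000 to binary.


Gray code: 110110010110000
MSB stays the same: 1
Each subsequent bit = prev_binary XOR current_gray:
  B[1] = 1 XOR 1 = 0
  B[2] = 0 XOR 0 = 0
  B[3] = 0 XOR 1 = 1
  B[4] = 1 XOR 1 = 0
  B[5] = 0 XOR 0 = 0
  B[6] = 0 XOR 0 = 0
  B[7] = 0 XOR 1 = 1
  B[8] = 1 XOR 0 = 1
  B[9] = 1 XOR 1 = 0
  B[10] = 0 XOR 1 = 1
  B[11] = 1 XOR 0 = 1
  B[12] = 1 XOR 0 = 1
  B[13] = 1 XOR 0 = 1
  B[14] = 1 XOR 0 = 1
= 100100011011111 (18655 decimal)


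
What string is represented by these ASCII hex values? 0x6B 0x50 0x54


Codes (hex): 0x6B 0x50 0x54
Per-code ASCII lookup:
  0x6B = 107  (range 97-122: lowercase, 107 - 97 = 10) → 'k'
  0x50 = 80  (range 65-90: uppercase, 80 - 65 = 15) → 'P'
  0x54 = 84  (range 65-90: uppercase, 84 - 65 = 19) → 'T'
= 'kPT'


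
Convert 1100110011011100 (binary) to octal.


Group into 3-bit groups: 001100110011011100
  001 = 1
  100 = 4
  110 = 6
  011 = 3
  011 = 3
  100 = 4
= 0o146334


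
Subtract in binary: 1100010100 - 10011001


Align and subtract column by column (LSB to MSB, borrowing when needed):
  1100010100
- 0010011001
  ----------
  col 0: (0 - 0 borrow-in) - 1 → borrow from next column: (0+2) - 1 = 1, borrow out 1
  col 1: (0 - 1 borrow-in) - 0 → borrow from next column: (-1+2) - 0 = 1, borrow out 1
  col 2: (1 - 1 borrow-in) - 0 → 0 - 0 = 0, borrow out 0
  col 3: (0 - 0 borrow-in) - 1 → borrow from next column: (0+2) - 1 = 1, borrow out 1
  col 4: (1 - 1 borrow-in) - 1 → borrow from next column: (0+2) - 1 = 1, borrow out 1
  col 5: (0 - 1 borrow-in) - 0 → borrow from next column: (-1+2) - 0 = 1, borrow out 1
  col 6: (0 - 1 borrow-in) - 0 → borrow from next column: (-1+2) - 0 = 1, borrow out 1
  col 7: (0 - 1 borrow-in) - 1 → borrow from next column: (-1+2) - 1 = 0, borrow out 1
  col 8: (1 - 1 borrow-in) - 0 → 0 - 0 = 0, borrow out 0
  col 9: (1 - 0 borrow-in) - 0 → 1 - 0 = 1, borrow out 0
Reading bits MSB→LSB: 1001111011
Strip leading zeros: 1001111011
= 1001111011


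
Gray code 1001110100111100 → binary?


Gray code: 1001110100111100
MSB stays the same: 1
Each subsequent bit = prev_binary XOR current_gray:
  B[1] = 1 XOR 0 = 1
  B[2] = 1 XOR 0 = 1
  B[3] = 1 XOR 1 = 0
  B[4] = 0 XOR 1 = 1
  B[5] = 1 XOR 1 = 0
  B[6] = 0 XOR 0 = 0
  B[7] = 0 XOR 1 = 1
  B[8] = 1 XOR 0 = 1
  B[9] = 1 XOR 0 = 1
  B[10] = 1 XOR 1 = 0
  B[11] = 0 XOR 1 = 1
  B[12] = 1 XOR 1 = 0
  B[13] = 0 XOR 1 = 1
  B[14] = 1 XOR 0 = 1
  B[15] = 1 XOR 0 = 1
= 1110100111010111 (59863 decimal)


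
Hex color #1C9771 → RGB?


Hex: #1C9771
R = 1C₁₆ = 28
G = 97₁₆ = 151
B = 71₁₆ = 113
= RGB(28, 151, 113)


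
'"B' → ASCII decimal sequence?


String: '"B'  (2 characters)
Per-character ASCII lookup:
  '"': special character: '"' = 34
  'B': uppercase starts at 65: 'B' = 65 + 1 = 66
= 34 66


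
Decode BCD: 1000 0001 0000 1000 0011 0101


Each 4-bit group → digit:
  1000 → 8
  0001 → 1
  0000 → 0
  1000 → 8
  0011 → 3
  0101 → 5
= 810835


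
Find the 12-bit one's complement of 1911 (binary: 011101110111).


Original: 011101110111
Invert all bits:
  bit 0: 0 → 1
  bit 1: 1 → 0
  bit 2: 1 → 0
  bit 3: 1 → 0
  bit 4: 0 → 1
  bit 5: 1 → 0
  bit 6: 1 → 0
  bit 7: 1 → 0
  bit 8: 0 → 1
  bit 9: 1 → 0
  bit 10: 1 → 0
  bit 11: 1 → 0
= 100010001000


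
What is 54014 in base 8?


Divide by 8 repeatedly:
54014 ÷ 8 = 6751 remainder 6
6751 ÷ 8 = 843 remainder 7
843 ÷ 8 = 105 remainder 3
105 ÷ 8 = 13 remainder 1
13 ÷ 8 = 1 remainder 5
1 ÷ 8 = 0 remainder 1
Reading remainders bottom-up:
= 0o151376


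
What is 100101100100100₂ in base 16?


Group into 4-bit nibbles: 0100101100100100
  0100 = 4
  1011 = B
  0010 = 2
  0100 = 4
= 0x4B24


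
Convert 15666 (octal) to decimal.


Positional values:
Position 0: 6 × 8^0 = 6
Position 1: 6 × 8^1 = 48
Position 2: 6 × 8^2 = 384
Position 3: 5 × 8^3 = 2560
Position 4: 1 × 8^4 = 4096
Sum = 6 + 48 + 384 + 2560 + 4096
= 7094


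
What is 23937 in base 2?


Divide by 2 repeatedly:
23937 ÷ 2 = 11968 remainder 1
11968 ÷ 2 = 5984 remainder 0
5984 ÷ 2 = 2992 remainder 0
2992 ÷ 2 = 1496 remainder 0
1496 ÷ 2 = 748 remainder 0
748 ÷ 2 = 374 remainder 0
374 ÷ 2 = 187 remainder 0
187 ÷ 2 = 93 remainder 1
93 ÷ 2 = 46 remainder 1
46 ÷ 2 = 23 remainder 0
23 ÷ 2 = 11 remainder 1
11 ÷ 2 = 5 remainder 1
5 ÷ 2 = 2 remainder 1
2 ÷ 2 = 1 remainder 0
1 ÷ 2 = 0 remainder 1
Reading remainders bottom-up:
= 101110110000001


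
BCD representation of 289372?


Each digit → 4-bit binary:
  2 → 0010
  8 → 1000
  9 → 1001
  3 → 0011
  7 → 0111
  2 → 0010
= 0010 1000 1001 0011 0111 0010


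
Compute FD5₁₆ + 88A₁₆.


Align and add column by column (LSB to MSB, each column mod 16 with carry):
  0FD5
+ 088A
  ----
  col 0: 5(5) + A(10) + 0 (carry in) = 15 → F(15), carry out 0
  col 1: D(13) + 8(8) + 0 (carry in) = 21 → 5(5), carry out 1
  col 2: F(15) + 8(8) + 1 (carry in) = 24 → 8(8), carry out 1
  col 3: 0(0) + 0(0) + 1 (carry in) = 1 → 1(1), carry out 0
Reading digits MSB→LSB: 185F
Strip leading zeros: 185F
= 0x185F


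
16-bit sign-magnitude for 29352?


Sign bit: 0 (positive)
Magnitude: 29352 = 111001010101000
= 0111001010101000


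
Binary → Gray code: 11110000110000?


Binary: 11110000110000
Gray code: G = B XOR (B >> 1)
B >> 1 = 01111000011000
11110000110000 XOR 01111000011000:
  1 XOR 0 = 1
  1 XOR 1 = 0
  1 XOR 1 = 0
  1 XOR 1 = 0
  0 XOR 1 = 1
  0 XOR 0 = 0
  0 XOR 0 = 0
  0 XOR 0 = 0
  1 XOR 0 = 1
  1 XOR 1 = 0
  0 XOR 1 = 1
  0 XOR 0 = 0
  0 XOR 0 = 0
  0 XOR 0 = 0
= 10001000101000


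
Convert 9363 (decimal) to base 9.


Divide by 9 repeatedly:
9363 ÷ 9 = 1040 remainder 3
1040 ÷ 9 = 115 remainder 5
115 ÷ 9 = 12 remainder 7
12 ÷ 9 = 1 remainder 3
1 ÷ 9 = 0 remainder 1
Reading remainders bottom-up:
= 13753


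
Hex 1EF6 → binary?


Each hex digit → 4 binary bits:
  1 = 0001
  E = 1110
  F = 1111
  6 = 0110
Concatenate: 0001 1110 1111 0110
= 0001111011110110


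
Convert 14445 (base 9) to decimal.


Positional values (base 9):
  5 × 9^0 = 5 × 1 = 5
  4 × 9^1 = 4 × 9 = 36
  4 × 9^2 = 4 × 81 = 324
  4 × 9^3 = 4 × 729 = 2916
  1 × 9^4 = 1 × 6561 = 6561
Sum = 5 + 36 + 324 + 2916 + 6561
= 9842


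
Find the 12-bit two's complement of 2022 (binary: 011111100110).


Original: 011111100110
Step 1 - Invert all bits: 100000011001
Step 2 - Add 1: 100000011001 + 1
= 100000011010 (represents -2022)


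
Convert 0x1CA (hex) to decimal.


Positional values:
Position 0: A × 16^0 = 10 × 1 = 10
Position 1: C × 16^1 = 12 × 16 = 192
Position 2: 1 × 16^2 = 1 × 256 = 256
Sum = 10 + 192 + 256
= 458
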